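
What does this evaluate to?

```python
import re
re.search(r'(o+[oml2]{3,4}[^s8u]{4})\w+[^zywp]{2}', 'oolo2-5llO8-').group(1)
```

This matches one or more of a literal 'o', then 3 to 4 of one of [oml2], then exactly 4 of any character except [s8u] (captured); then one or more of a word character, then exactly 2 of any character except [zywp].
`re.search` scans for the first position where the pattern succeeds.
The match spans [0:12] → 'oolo2-5llO8-'.
Captured: group 1 = 'oolo2-5ll'.

'oolo2-5ll'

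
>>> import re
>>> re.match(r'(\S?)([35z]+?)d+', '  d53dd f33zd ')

None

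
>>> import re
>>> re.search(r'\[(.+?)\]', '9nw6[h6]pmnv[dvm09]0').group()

'[h6]'

With the lazy modifier that quantifier settles for the fewest repetitions that let the rest of the pattern succeed (the atoms after it are unaffected and can still be greedy).
`search` walks the string left to right and returns the first match it finds.
The match spans [4:8] → '[h6]'.
Captured: group 1 = 'h6'.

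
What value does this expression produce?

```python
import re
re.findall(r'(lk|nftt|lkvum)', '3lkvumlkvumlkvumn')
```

`|` is ordered: at each position the engine commits to the first alternative that works.
Scanning left to right: at [1:3] match 'lk', group 1 = 'lk'; at [6:8] match 'lk', group 1 = 'lk'; at [11:13] match 'lk', group 1 = 'lk'.
`findall` collects group 1 from each match (3 total).

['lk', 'lk', 'lk']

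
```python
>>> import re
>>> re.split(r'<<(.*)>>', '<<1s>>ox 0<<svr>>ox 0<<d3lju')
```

`re.split` interleaves the captured-group text with the surrounding fragments.

['', '1s>>ox 0<<svr', 'ox 0<<d3lju']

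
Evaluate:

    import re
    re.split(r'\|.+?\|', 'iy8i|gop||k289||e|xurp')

The `?` after the quantifier makes it lazy — it takes as little as possible before letting the rest of the pattern try.
Splitting on the pattern gives 4 pieces.

['iy8i', '', '', 'xurp']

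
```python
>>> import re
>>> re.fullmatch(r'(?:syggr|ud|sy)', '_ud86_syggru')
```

`re.fullmatch` is like wrapping the pattern in `^…$` (in single-line mode).
Here there's no way to consume every character, so the call returns None.

None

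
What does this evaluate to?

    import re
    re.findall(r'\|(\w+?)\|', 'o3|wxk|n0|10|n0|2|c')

Walking the string: at [2:7] match '|wxk|', group 1 = 'wxk'; at [9:13] match '|10|', group 1 = '10'; at [15:18] match '|2|', group 1 = '2'.
With a single group, `findall` returns only what that group captured — 3 items.

['wxk', '10', '2']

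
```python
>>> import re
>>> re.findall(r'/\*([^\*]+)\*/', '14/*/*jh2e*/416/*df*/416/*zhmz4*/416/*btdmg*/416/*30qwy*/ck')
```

['jh2e', 'df', 'zhmz4', 'btdmg', '30qwy']

Scanning left to right: at [4:12] match '/*jh2e*/', group 1 = 'jh2e'; at [15:21] match '/*df*/', group 1 = 'df'; at [24:33] match '/*zhmz4*/', group 1 = 'zhmz4'; at [36:45] match '/*btdmg*/', group 1 = 'btdmg'; at [48:57] match '/*30qwy*/', group 1 = '30qwy'.
Because there's exactly one group, `findall` drops the full match and keeps group 1 from each hit.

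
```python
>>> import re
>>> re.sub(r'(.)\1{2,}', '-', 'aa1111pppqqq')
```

'aa---'

A backreference is literal: `\1` must see the identical characters the first group matched.
Each match is replaced by '-'.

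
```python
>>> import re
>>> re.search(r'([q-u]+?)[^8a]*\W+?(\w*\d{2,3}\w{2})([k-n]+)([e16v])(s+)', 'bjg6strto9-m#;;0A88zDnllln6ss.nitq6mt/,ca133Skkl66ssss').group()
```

The pattern matches one or more of a character in [q-u] (lazy) (captured); then zero or more of any character except [8a], then one or more of a non-word character (lazy); then zero or more of a word character, then 2 to 3 of a digit, then exactly 2 of a word character (captured); then one or more of a character in [k-n] (captured); then one of [e16v] (captured); then one or more of a literal 's' (captured).
The match spans [4:29] → 'strto9-m#;;0A88zDnllln6ss'.

'strto9-m#;;0A88zDnllln6ss'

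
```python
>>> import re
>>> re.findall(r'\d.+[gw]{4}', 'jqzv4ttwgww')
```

['4ttwgww']

`findall` yields the raw match text (1 of them) because the pattern has no groups.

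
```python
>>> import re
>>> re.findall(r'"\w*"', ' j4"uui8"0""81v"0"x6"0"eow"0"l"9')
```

['"uui8"', '""', '"0"', '"0"', '"0"']

With no groups in the pattern, `findall` gives back each whole match — 5 here.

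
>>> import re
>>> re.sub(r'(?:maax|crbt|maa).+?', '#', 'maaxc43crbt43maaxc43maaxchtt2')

Alternation isn't longest-match — the leftmost alternative that fits at this position is chosen.
Matches: at [0:5] → 'maaxc'; at [7:12] → 'crbt4'; at [13:18] → 'maaxc'; at [20:25] → 'maaxc'.
Every occurrence is swapped for '#'.

'#43#3#43#htt2'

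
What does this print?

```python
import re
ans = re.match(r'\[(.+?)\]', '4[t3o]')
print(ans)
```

`re.match` only tries the pattern at the start of the string.
Here the pattern fails at index 0, so the call returns None.

None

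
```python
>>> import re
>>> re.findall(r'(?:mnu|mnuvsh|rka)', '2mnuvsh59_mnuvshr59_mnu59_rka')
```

['mnu', 'mnu', 'mnu', 'rka']

`|` is ordered: at each position the engine commits to the first alternative that works.
Scanning left to right: at [1:4] → 'mnu'; at [10:13] → 'mnu'; at [20:23] → 'mnu'; at [26:29] → 'rka'.
`findall` yields the raw match text (4 of them) because the pattern has no groups.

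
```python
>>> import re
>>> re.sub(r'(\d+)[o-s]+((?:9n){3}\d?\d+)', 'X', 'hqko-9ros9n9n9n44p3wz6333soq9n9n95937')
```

'hqko-Xp3wz6333soq9n9n95937'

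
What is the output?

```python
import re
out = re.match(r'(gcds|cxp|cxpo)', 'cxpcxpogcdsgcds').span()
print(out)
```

`match` is anchored at position 0; if the pattern doesn't fit there, it returns None.
The match spans [0:3] → 'cxp'.
Captured: group 1 = 'cxp'.

(0, 3)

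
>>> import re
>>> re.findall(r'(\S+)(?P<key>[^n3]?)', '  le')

[('le', '')]

Pattern: one or more of a non-whitespace character (captured); then optionally any character except [n3] (captured as 'key').
Walking the string: at [2:4] match 'le', groups = ('le', '').
2 groups means the one result is a tuple of 2 captured strings — 1 here.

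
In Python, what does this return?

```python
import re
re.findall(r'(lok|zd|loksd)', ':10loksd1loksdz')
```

['lok', 'lok']

`|` is ordered: at each position the engine commits to the first alternative that works.
Walking the string: at [3:6] match 'lok', group 1 = 'lok'; at [9:12] match 'lok', group 1 = 'lok'.
One capturing group, so `findall` returns just the captured substring from each match — 2 in all.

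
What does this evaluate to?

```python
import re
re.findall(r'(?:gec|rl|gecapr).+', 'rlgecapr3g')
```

['rlgecapr3g']

No capturing groups, so `findall` returns the 1 full match string.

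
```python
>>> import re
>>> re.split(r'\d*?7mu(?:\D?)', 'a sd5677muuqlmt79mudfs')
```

This matches zero or more of a digit (lazy), then the literal '7mu'; then optionally a non-digit (non-capturing group).
The string is cut at each match, leaving 2 pieces.

['a sd', 'qlmt79mudfs']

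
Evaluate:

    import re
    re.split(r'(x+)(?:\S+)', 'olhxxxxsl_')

['olh', 'xxxx', '']

The pattern matches one or more of a literal 'x' (captured); then one or more of a non-whitespace character (non-capturing group).
Because the pattern has a capturing group, `split` also inserts each captured text between the pieces.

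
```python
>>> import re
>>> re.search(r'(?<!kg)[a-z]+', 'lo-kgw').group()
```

Because the assertion is negative and zero-width, positions next to the forbidden text are skipped.
`search` walks the string left to right and returns the first match it finds.
The match spans [0:2] → 'lo'.

'lo'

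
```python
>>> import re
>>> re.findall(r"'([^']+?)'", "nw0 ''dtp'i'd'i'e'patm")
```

['dtp', 'd', 'e']

`findall` collects group 1 from each match (3 total).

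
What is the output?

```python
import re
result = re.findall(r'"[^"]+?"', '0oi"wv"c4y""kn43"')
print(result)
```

['"wv"', '"kn43"']

Scanning left to right: at [3:7] → '"wv"'; at [11:17] → '"kn43"'.
With no groups in the pattern, `findall` gives back each whole match — 2 here.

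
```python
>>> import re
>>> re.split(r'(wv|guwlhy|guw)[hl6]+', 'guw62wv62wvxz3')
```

Matches to split on: at [0:4] → 'guw6'; at [5:8] → 'wv6'.
`re.split` interleaves the captured-group text with the surrounding fragments.

['', 'guw', '2', 'wv', '2wvxz3']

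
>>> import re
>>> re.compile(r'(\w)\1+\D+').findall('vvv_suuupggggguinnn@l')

['v']

`\1` has to match the exact text group 1 already captured.
`findall` collects group 1 from the one match (1 total).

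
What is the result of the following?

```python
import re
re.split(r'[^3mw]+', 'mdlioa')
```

['m', '']

`split` removes every match and returns the 2 fragments in between.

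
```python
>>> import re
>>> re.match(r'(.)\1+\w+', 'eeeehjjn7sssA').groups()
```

('e',)

A backreference is literal: `\1` must see the identical characters the first group matched.
`re.match` only tries the pattern at the start of the string.
The match spans [0:13] → 'eeeehjjn7sssA'.
Captured: group 1 = 'e'.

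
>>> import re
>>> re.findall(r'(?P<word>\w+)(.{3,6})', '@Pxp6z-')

The pattern matches one or more of a word character (captured as 'word'); then 3 to 6 of any character (captured).
2 groups means the one result is a tuple of 2 captured strings — 1 here.

[('Pxp', '6z-')]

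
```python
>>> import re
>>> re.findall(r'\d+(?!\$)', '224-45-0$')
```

['224', '45']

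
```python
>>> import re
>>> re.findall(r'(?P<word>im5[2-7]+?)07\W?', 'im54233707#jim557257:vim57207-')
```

['im542337', 'im572']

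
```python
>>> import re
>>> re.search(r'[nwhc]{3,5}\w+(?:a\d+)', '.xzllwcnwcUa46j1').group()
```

'wcnwcUa46'

Pattern: 3 to 5 of one of [nwhc], then one or more of a word character; then the literal 'a', then one or more of a digit (non-capturing group).
`re.search` tries every starting position until one works.
The match spans [5:14] → 'wcnwcUa46'.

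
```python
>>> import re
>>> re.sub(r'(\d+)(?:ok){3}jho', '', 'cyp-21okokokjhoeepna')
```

The pattern matches one or more of a digit (captured); then the literal 'ok' repeated 3 times, then the literal 'jho'.
`sub` substitutes '' at each match site.

'cyp-eepna'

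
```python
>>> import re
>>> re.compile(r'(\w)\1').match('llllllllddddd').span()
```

(0, 2)

The backreference `\1` re-matches whatever the first group consumed, character for character.
With `match`, the pattern is implicitly anchored at the beginning.
The match spans [0:2] → 'll'.
Captured: group 1 = 'l'.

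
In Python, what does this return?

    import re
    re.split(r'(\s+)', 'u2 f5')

['u2', ' ', 'f5']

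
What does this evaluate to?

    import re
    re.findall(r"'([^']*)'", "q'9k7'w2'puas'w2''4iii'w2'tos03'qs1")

Scanning left to right: at [1:6] match "'9k7'", group 1 = '9k7'; at [8:14] match "'puas'", group 1 = 'puas'; at [16:18] match "''", group 1 = ''; at [22:26] match "'w2'", group 1 = 'w2'.
One capturing group, so `findall` returns just the captured substring from each match — 4 in all.

['9k7', 'puas', '', 'w2']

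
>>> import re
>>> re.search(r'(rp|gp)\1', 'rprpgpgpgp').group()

'rprp'

A backreference is literal: `\1` must see the identical characters the first group matched.
`re.search` scans for the first position where the pattern succeeds.
The match spans [0:4] → 'rprp'.
Captured: group 1 = 'rp'.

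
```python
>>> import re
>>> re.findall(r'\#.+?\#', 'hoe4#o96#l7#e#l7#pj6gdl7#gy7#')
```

Scanning left to right: at [4:9] → '#o96#'; at [11:14] → '#e#'; at [16:25] → '#pj6gdl7#'.
`findall` yields the raw match text (3 of them) because the pattern has no groups.

['#o96#', '#e#', '#pj6gdl7#']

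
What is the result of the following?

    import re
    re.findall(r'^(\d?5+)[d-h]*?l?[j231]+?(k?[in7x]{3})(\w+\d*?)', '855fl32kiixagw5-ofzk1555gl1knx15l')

[('855', 'kiix', 'agw5')]

`findall` packs the 3 group values into a tuple for every match.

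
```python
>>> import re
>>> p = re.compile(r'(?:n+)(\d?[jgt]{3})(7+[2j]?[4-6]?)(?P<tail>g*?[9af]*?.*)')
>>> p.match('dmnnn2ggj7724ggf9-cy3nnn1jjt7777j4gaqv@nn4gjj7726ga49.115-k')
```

None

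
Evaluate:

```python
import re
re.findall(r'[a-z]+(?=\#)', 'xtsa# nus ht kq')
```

Because the assertion is zero-width, the text it checks is not consumed and won't appear in the result.
No capturing groups, so `findall` returns the 1 full match string.

['xtsa']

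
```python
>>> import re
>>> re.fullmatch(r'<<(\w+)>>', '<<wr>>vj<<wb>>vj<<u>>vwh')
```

None

`re.fullmatch` requires the pattern to consume the entire string.
Here the pattern can't cover the whole string, so the call returns None.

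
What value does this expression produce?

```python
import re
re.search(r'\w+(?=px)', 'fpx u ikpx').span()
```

Because the assertion is zero-width, the text it checks is not consumed and won't appear in the result.
The match spans [0:1] → 'f'.

(0, 1)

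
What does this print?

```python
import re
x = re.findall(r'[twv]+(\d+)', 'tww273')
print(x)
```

This matches one or more of one of [twv]; then one or more of a digit (captured).
`findall` collects group 1 from the one match (1 total).

['273']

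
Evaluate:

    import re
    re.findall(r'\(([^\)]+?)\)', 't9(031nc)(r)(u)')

['031nc', 'r', 'u']

Matches: at [2:9] match '(031nc)', group 1 = '031nc'; at [9:12] match '(r)', group 1 = 'r'; at [12:15] match '(u)', group 1 = 'u'.
`findall` collects group 1 from each match (3 total).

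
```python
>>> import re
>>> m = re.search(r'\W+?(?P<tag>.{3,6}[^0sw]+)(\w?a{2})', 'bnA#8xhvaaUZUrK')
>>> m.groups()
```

Pattern: one or more of a non-word character (lazy); then 3 to 6 of any character, then one or more of any character except [0sw] (captured as 'tag'); then optionally a word character, then exactly 2 of a literal 'a' (captured).
`re.search` tries every starting position until one works.
The match spans [3:10] → '#8xhvaa'.
Captured: group 1 = '8xhv', group 2 = 'aa'.

('8xhv', 'aa')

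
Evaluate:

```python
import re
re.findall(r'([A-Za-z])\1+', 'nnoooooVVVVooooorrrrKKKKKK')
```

['n', 'o', 'V', 'o', 'r', 'K']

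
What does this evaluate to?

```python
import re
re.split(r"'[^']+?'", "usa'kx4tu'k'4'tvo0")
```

['usa', 'k', 'tvo0']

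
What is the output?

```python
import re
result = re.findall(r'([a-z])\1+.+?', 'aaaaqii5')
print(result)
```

['a', 'i']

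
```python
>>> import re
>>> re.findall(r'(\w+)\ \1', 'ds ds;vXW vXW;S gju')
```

A backreference is literal: `\1` must see the identical characters the first group matched.
Walking the string: at [0:5] match 'ds ds', group 1 = 'ds'; at [6:13] match 'vXW vXW', group 1 = 'vXW'.
One capturing group, so `findall` returns just the captured substring from each match — 2 in all.

['ds', 'vXW']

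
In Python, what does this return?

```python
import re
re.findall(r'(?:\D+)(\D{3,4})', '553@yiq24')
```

['yiq']

With a single group, `findall` returns only what that group captured — 1 item.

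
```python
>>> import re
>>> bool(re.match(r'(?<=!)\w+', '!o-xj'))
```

False

Because the assertion is zero-width, the text it checks is not consumed and won't appear in the result.
`re.match` won't scan ahead — the pattern has to work from the very first character.
Here the string doesn't start with a match, so the call returns None, and `bool(None)` is False.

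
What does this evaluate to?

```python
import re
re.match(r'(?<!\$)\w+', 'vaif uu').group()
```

'vaif'

`re.match` only tries the pattern at the start of the string.
The match spans [0:4] → 'vaif'.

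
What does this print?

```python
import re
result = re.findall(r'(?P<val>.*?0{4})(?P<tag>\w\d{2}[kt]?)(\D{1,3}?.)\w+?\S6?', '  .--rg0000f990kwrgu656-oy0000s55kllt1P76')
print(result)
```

Pattern: zero or more of any character (lazy), then exactly 4 of the literal '0' (captured as 'val'); then a word character, then exactly 2 of a digit, then optionally one of [kt] (captured as 'tag'); then 1 to 3 of a non-digit (lazy), then any character (captured); then one or more of a word character (lazy), then a non-whitespace character, then optionally the literal '6'.
A non-greedy quantifier consumes as few characters as it can — just enough that the remainder of the pattern still matches from where it stops; whatever follows it matches normally.
Matches: at [0:38] match '  .--rg0000f990kwrgu656-oy0000s55kllt1', groups = ('  .--rg0000f990kwrgu656-oy0000', 's55k', 'll').
Multiple groups make `findall` return tuples — one 3-tuple for the one match.

[('  .--rg0000f990kwrgu656-oy0000', 's55k', 'll')]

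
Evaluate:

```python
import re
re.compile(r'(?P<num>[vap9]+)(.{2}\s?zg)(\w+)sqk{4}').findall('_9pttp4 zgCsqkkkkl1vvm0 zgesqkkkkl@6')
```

This matches one or more of one of [vap9] (captured as 'num'); then exactly 2 of any character, then optionally whitespace, then the literal 'zg' (captured); then one or more of a word character (captured); then the literal 'sq', then exactly 4 of a literal 'k'.
`findall` packs the 3 group values into a tuple for every match.

[('p', '4 zg', 'C'), ('vv', 'm0 zg', 'e')]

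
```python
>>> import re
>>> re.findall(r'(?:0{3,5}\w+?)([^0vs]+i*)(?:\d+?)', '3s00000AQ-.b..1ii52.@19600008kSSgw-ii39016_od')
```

Pattern: 3 to 5 of a literal '0', then one or more of a word character (lazy) (non-capturing group); then one or more of any character except [0vs], then zero or more of a literal 'i' (captured); then one or more of a digit (lazy) (non-capturing group).
With the lazy modifier that quantifier settles for the fewest repetitions that let the rest of the pattern succeed (the atoms after it are unaffected and can still be greedy).
Walking the string: at [2:25] match '00000AQ-.b..1ii52.@1960', group 1 = 'Q-.b..1ii52.@196'; at [25:40] match '0008kSSgw-ii390', group 1 = 'kSSgw-ii39'.
One capturing group, so `findall` returns just the captured substring from each match — 2 in all.

['Q-.b..1ii52.@196', 'kSSgw-ii39']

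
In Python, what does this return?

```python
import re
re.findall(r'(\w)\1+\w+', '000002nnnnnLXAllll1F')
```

['0']

After group 1 captures some text, `\1` only succeeds where that same text appears again.
Walking the string: at [0:20] match '000002nnnnnLXAllll1F', group 1 = '0'.
With a single group, `findall` returns only what that group captured — 1 item.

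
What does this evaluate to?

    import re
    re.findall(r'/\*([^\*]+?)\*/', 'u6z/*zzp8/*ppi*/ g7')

['ppi']

With a single group, `findall` returns only what that group captured — 1 item.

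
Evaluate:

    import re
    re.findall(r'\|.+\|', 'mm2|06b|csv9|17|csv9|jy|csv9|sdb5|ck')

['|06b|csv9|17|csv9|jy|csv9|sdb5|']

Scanning left to right: at [3:34] → '|06b|csv9|17|csv9|jy|csv9|sdb5|'.
Since nothing is captured, `findall` lists the 1 matched substring directly.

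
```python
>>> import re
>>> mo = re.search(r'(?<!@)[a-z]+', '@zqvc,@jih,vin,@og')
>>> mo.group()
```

'qvc'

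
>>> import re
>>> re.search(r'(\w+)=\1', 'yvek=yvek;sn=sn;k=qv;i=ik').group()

'yvek=yvek'

After group 1 captures some text, `\1` only succeeds where that same text appears again.
Unlike `match`, `search` isn't anchored — it looks for the pattern anywhere in the string.
The match spans [0:9] → 'yvek=yvek'.
Captured: group 1 = 'yvek'.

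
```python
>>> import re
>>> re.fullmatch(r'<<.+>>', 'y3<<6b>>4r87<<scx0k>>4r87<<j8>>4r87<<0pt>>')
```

None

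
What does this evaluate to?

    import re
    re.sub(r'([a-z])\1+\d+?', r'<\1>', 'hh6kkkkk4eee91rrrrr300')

After group 1 captures some text, `\1` only succeeds where that same text appears again.
Matches: at [0:3] → 'hh6'; at [3:9] → 'kkkkk4'; at [9:13] → 'eee9'; at [14:20] → 'rrrrr3'.
The replacement refers to a captured group, so each match is rewritten using its own captured text.

'<h><k><e>1<r>00'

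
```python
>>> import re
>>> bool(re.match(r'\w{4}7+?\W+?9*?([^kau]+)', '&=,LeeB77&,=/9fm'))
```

The pattern matches exactly 4 of a word character, then one or more of a literal '7' (lazy), then one or more of a non-word character (lazy); then zero or more of a literal '9' (lazy); then one or more of any character except [kau] (captured).
`re.match` won't scan ahead — the pattern has to work from the very first character.
Here the pattern fails at index 0, so the call returns None, and `bool(None)` is False.

False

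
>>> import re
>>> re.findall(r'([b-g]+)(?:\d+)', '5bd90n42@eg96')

['bd', 'eg']

This matches one or more of a character in [b-g] (captured); then one or more of a digit (non-capturing group).
With a single group, `findall` returns only what that group captured — 2 items.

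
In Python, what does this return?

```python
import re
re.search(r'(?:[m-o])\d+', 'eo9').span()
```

(1, 3)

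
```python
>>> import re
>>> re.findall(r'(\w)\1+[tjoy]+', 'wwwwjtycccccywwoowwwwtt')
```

`\1` is not a pattern — it's the concrete string captured by group 1, re-applied verbatim.
Walking the string: at [0:7] match 'wwwwjty', group 1 = 'w'; at [7:13] match 'cccccy', group 1 = 'c'; at [13:17] match 'wwoo', group 1 = 'w'; at [17:23] match 'wwwwtt', group 1 = 'w'.
Because there's exactly one group, `findall` drops the full match and keeps group 1 from each hit.

['w', 'c', 'w', 'w']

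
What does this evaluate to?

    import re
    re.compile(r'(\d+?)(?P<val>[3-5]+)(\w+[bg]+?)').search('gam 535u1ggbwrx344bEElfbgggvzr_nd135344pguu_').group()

'535u1ggbwrx344bEElfbgggvzr_nd135344pg'

This matches one or more of a digit (lazy) (captured); then one or more of a character in [3-5] (captured as 'val'); then one or more of a word character, then one or more of one of [bg] (lazy) (captured).
The match spans [4:41] → '535u1ggbwrx344bEElfbgggvzr_nd135344pg'.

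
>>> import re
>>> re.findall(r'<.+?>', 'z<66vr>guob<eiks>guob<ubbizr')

['<66vr>', '<eiks>']

With the lazy modifier that quantifier settles for the fewest repetitions that let the rest of the pattern succeed (the atoms after it are unaffected and can still be greedy).
With no groups in the pattern, `findall` gives back each whole match — 2 here.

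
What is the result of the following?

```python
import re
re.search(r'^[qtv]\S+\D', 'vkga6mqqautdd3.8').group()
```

The pattern matches anchored at the start of the string; then one of [qtv]; then one or more of a non-whitespace character, then a non-digit.
Unlike `match`, `search` isn't anchored — it looks for the pattern anywhere in the string.
The match spans [0:15] → 'vkga6mqqautdd3.'.

'vkga6mqqautdd3.'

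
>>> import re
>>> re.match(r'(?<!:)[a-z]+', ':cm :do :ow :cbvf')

A negative assertion filters positions out without eating any characters.
`re.match` won't scan ahead — the pattern has to work from the very first character.
Here the pattern fails at index 0, so the call returns None.

None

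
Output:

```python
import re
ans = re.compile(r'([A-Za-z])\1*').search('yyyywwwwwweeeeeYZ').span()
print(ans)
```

After group 1 captures some text, `\1` only succeeds where that same text appears again.
The match spans [0:4] → 'yyyy'.

(0, 4)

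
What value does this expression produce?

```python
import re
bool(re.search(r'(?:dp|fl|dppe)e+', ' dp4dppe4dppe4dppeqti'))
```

Unlike `match`, `search` isn't anchored — it looks for the pattern anywhere in the string.
Here no position works, so the call returns None, and `bool(None)` is False.

False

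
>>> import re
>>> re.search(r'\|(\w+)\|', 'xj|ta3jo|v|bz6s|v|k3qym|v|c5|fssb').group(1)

'ta3jo'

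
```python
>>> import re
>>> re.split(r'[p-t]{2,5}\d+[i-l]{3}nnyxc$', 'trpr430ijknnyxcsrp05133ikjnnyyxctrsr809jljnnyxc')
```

['trpr430ijknnyxcsrp05133ikjnnyyxc', '']

Splitting on the pattern gives 2 pieces.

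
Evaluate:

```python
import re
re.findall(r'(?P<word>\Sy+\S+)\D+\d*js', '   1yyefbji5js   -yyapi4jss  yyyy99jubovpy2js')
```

This matches a non-whitespace character, then one or more of a literal 'y', then one or more of a non-whitespace character (captured as 'word'); then one or more of a non-digit, then zero or more of a digit, then the literal 'js'.
Walking the string: at [3:26] match '1yyefbji5js   -yyapi4js', group 1 = '1yyefbji5js'; at [29:45] match 'yyyy99jubovpy2js', group 1 = 'yyyy99jubovp'.
`findall` collects group 1 from each match (2 total).

['1yyefbji5js', 'yyyy99jubovp']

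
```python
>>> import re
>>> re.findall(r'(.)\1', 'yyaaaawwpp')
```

['y', 'a', 'a', 'w', 'p']

A backreference is literal: `\1` must see the identical characters the first group matched.
Scanning left to right: at [0:2] match 'yy', group 1 = 'y'; at [2:4] match 'aa', group 1 = 'a'; at [4:6] match 'aa', group 1 = 'a'; at [6:8] match 'ww', group 1 = 'w'; at [8:10] match 'pp', group 1 = 'p'.
One capturing group, so `findall` returns just the captured substring from each match — 5 in all.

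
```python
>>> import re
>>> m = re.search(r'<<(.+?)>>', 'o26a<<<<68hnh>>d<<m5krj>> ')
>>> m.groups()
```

('<<68hnh',)

Lazy quantifiers expand one character at a time until the remainder of the pattern can match.
`search` walks the string left to right and returns the first match it finds.
The match spans [4:15] → '<<<<68hnh>>'.
Captured: group 1 = '<<68hnh'.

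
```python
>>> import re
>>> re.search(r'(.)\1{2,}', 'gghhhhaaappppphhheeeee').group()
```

'hhhh'

The backreference `\1` re-matches whatever the first group consumed, character for character.
The match spans [2:6] → 'hhhh'.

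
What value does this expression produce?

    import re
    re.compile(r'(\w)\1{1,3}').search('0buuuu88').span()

(2, 6)

A backreference is literal: `\1` must see the identical characters the first group matched.
`re.search` scans for the first position where the pattern succeeds.
The match spans [2:6] → 'uuuu'.
Captured: group 1 = 'u'.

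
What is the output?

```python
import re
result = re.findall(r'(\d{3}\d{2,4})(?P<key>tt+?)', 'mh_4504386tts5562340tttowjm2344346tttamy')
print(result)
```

A non-greedy quantifier consumes as few characters as it can — just enough that the remainder of the pattern still matches from where it stops; whatever follows it matches normally.
2 groups means each result is a tuple of 2 captured strings — 3 here.

[('4504386', 'tt'), ('5562340', 'tt'), ('2344346', 'tt')]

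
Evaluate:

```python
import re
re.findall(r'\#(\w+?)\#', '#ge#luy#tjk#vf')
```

['ge', 'tjk']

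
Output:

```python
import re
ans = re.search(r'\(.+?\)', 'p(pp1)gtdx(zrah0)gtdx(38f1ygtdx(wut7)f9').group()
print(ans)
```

(pp1)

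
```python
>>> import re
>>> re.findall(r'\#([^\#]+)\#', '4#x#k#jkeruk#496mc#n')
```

['x', 'jkeruk']

Scanning left to right: at [1:4] match '#x#', group 1 = 'x'; at [5:13] match '#jkeruk#', group 1 = 'jkeruk'.
One capturing group, so `findall` returns just the captured substring from each match — 2 in all.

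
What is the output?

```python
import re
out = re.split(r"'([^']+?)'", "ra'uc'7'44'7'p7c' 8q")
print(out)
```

Matches to split on: at [2:6] → "'uc'"; at [7:11] → "'44'"; at [12:17] → "'p7c'".
Because the pattern has a capturing group, `split` also inserts each captured text between the pieces.

['ra', 'uc', '7', '44', '7', 'p7c', ' 8q']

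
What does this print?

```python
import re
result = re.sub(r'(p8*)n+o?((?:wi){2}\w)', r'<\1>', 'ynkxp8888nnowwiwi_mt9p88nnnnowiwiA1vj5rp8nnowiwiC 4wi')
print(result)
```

Pattern: the literal 'p', then zero or more of a literal '8' (captured); then one or more of the literal 'n', then optionally a literal 'o'; then the literal 'wi' repeated 2 times, then a word character (captured).
Each match is replaced using the text its own group 1 captured.

ynkxp8888nnowwiwi_mt9<p88>1vj5r<p8> 4wi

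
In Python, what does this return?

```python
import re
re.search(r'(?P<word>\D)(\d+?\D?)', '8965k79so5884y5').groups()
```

('k', '7')

The match spans [4:6] → 'k7'.
Captured: group 1 = 'k', group 2 = '7'.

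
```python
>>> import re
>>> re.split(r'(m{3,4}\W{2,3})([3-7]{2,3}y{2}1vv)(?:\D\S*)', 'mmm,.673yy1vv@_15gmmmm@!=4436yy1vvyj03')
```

Pattern: 3 to 4 of a literal 'm', then 2 to 3 of a non-word character (captured); then 2 to 3 of a character in [3-7], then exactly 2 of a literal 'y', then the literal '1vv' (captured); then a non-digit, then zero or more of a non-whitespace character (non-capturing group).
The group in the pattern means `split` returns the separators' captures alongside the pieces.

['', 'mmm,.', '673yy1vv', '']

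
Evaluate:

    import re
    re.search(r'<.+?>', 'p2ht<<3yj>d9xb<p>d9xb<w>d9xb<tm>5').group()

'<<3yj>'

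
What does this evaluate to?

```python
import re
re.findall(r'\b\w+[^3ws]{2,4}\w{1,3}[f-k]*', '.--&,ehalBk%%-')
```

`findall` yields the raw match text (1 of them) because the pattern has no groups.

['ehalBk']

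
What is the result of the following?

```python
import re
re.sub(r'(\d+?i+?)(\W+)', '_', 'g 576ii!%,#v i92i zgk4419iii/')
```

This matches one or more of a digit (lazy), then one or more of the literal 'i' (lazy) (captured); then one or more of a non-word character (captured).
Each match is replaced by '_'.

'g _v i_zgk_'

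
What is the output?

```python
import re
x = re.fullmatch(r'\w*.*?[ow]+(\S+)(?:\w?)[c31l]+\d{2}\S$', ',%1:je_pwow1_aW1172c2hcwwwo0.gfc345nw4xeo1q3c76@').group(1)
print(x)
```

The match spans [0:48] → ',%1:je_pwow1_aW1172c2hcwwwo0.gfc345nw4xeo1q3c76@'.
Captured: group 1 = '1_aW1172c2hcwwwo0.gfc345nw4xeo1q3'.

1_aW1172c2hcwwwo0.gfc345nw4xeo1q3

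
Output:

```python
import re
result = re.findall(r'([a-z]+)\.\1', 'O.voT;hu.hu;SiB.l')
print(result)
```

['hu']

`\1` is not a pattern — it's the concrete string captured by group 1, re-applied verbatim.
Scanning left to right: at [6:11] match 'hu.hu', group 1 = 'hu'.
Because there's exactly one group, `findall` drops the full match and keeps group 1 from the one hit.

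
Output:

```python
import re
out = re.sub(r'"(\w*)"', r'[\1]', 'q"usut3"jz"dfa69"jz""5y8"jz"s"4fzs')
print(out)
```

Matches: at [1:8] → '"usut3"'; at [10:17] → '"dfa69"'; at [19:21] → '""'; at [24:28] → '"jz"'.
`\1` in the replacement pulls in group 1's text for each match.

q[usut3]jz[dfa69]jz[]5y8[jz]s"4fzs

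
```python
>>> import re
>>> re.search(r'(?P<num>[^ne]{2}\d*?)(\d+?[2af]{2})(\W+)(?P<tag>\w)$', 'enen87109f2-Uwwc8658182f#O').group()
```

The match spans [14:26] → 'wc8658182f#O'.

'wc8658182f#O'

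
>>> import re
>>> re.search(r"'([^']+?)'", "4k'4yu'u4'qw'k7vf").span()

The match spans [2:7] → "'4yu'".

(2, 7)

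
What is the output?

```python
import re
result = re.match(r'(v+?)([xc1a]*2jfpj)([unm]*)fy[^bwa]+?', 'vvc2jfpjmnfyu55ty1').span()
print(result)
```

`re.match` only tries the pattern at the start of the string.
The match spans [0:13] → 'vvc2jfpjmnfyu'.

(0, 13)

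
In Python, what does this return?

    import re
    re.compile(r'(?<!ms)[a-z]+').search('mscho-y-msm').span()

The negative lookaround is zero-width — it rules out positions where the adjacent text would match, without consuming anything.
Unlike `match`, `search` isn't anchored — it looks for the pattern anywhere in the string.
The match spans [0:5] → 'mscho'.

(0, 5)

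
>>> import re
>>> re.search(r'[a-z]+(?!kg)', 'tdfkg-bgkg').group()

The negative lookaround is zero-width — it rules out positions where the adjacent text would match, without consuming anything.
The match spans [0:5] → 'tdfkg'.

'tdfkg'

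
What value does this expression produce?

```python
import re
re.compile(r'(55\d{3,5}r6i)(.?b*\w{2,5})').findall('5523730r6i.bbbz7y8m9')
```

Pattern: the literal '55', then 3 to 5 of a digit, then the literal 'r6i' (captured); then optionally any character, then zero or more of the literal 'b', then 2 to 5 of a word character (captured).
Scanning left to right: at [0:19] match '5523730r6i.bbbz7y8m', groups = ('5523730r6i', '.bbbz7y8m').
Multiple groups make `findall` return tuples — one 2-tuple for the one match.

[('5523730r6i', '.bbbz7y8m')]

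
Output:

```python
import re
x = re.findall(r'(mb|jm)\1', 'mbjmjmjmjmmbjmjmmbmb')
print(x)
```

`\1` has to match the exact text group 1 already captured.
With a single group, `findall` returns only what that group captured — 4 items.

['jm', 'jm', 'jm', 'mb']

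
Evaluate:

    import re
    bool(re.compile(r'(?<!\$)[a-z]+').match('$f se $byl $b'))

False

`re.match` won't scan ahead — the pattern has to work from the very first character.
Here the pattern fails at index 0, so the call returns None, and `bool(None)` is False.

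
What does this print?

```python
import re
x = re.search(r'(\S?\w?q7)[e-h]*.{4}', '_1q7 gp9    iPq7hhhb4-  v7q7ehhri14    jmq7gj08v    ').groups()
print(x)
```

('_1q7',)

The match spans [0:8] → '_1q7 gp9'.
Captured: group 1 = '_1q7'.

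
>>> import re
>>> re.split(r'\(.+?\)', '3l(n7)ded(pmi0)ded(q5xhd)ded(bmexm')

['3l', 'ded', 'ded', 'ded(bmexm']

With the lazy modifier that quantifier settles for the fewest repetitions that let the rest of the pattern succeed (the atoms after it are unaffected and can still be greedy).
Matches to split on: at [2:6] → '(n7)'; at [9:15] → '(pmi0)'; at [18:25] → '(q5xhd)'.
Splitting on the pattern gives 4 pieces.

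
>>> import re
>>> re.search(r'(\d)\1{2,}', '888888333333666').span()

`\1` is not a pattern — it's the concrete string captured by group 1, re-applied verbatim.
The match spans [0:6] → '888888'.

(0, 6)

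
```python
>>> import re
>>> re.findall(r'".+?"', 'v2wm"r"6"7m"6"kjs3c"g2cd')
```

Walking the string: at [4:7] → '"r"'; at [8:12] → '"7m"'; at [13:20] → '"kjs3c"'.
`findall` yields the raw match text (3 of them) because the pattern has no groups.

['"r"', '"7m"', '"kjs3c"']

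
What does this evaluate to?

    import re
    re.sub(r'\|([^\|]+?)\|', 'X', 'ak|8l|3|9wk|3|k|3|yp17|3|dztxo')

'akX3X3X3X3|dztxo'

Matches: at [2:6] → '|8l|'; at [7:12] → '|9wk|'; at [13:16] → '|k|'; at [17:23] → '|yp17|'.
Every occurrence is swapped for 'X'.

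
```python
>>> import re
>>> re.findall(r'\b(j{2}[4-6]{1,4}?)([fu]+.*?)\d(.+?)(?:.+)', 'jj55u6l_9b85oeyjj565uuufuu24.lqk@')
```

Pattern: a word boundary (`\b`, zero-width); then exactly 2 of the literal 'j', then 1 to 4 of a character in [4-6] (lazy) (captured); then one or more of one of [fu], then zero or more of any character (lazy) (captured); then a digit; then one or more of any character (lazy) (captured); then one or more of any character (non-capturing group).
A non-greedy quantifier consumes as few characters as it can — just enough that the remainder of the pattern still matches from where it stops; whatever follows it matches normally.
Walking the string: at [0:33] match 'jj55u6l_9b85oeyjj565uuufuu24.lqk@', groups = ('jj55', 'u', 'l').
`findall` packs the 3 group values into a tuple for every match.

[('jj55', 'u', 'l')]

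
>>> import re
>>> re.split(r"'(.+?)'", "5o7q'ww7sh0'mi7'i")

['5o7q', 'ww7sh0', "mi7'i"]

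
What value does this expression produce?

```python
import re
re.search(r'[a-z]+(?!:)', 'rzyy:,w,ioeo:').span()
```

`(?!…)`/`(?<!…)` only lets a position through if the neighbouring text does NOT match; no characters are consumed.
Unlike `match`, `search` isn't anchored — it looks for the pattern anywhere in the string.
The match spans [0:3] → 'rzy'.

(0, 3)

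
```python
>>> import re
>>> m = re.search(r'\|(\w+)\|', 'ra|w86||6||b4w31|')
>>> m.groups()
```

('w86',)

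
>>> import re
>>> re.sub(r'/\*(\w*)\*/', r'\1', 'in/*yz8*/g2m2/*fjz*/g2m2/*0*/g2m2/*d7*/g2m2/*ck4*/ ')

'inyz8g2m2fjzg2m20g2m2d7g2m2ck4 '

Matches: at [2:9] → '/*yz8*/'; at [13:20] → '/*fjz*/'; at [24:29] → '/*0*/'; at [33:39] → '/*d7*/'; at [43:50] → '/*ck4*/'.
Each match is replaced using the text its own group 1 captured.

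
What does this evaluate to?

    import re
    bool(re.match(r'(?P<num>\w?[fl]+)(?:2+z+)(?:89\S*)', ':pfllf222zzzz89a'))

Pattern: optionally a word character, then one or more of one of [fl] (captured as 'num'); then one or more of the literal '2', then one or more of a literal 'z' (non-capturing group); then the literal '89', then zero or more of a non-whitespace character (non-capturing group).
`re.match` won't scan ahead — the pattern has to work from the very first character.
Here position 0 doesn't satisfy it, so the call returns None, and `bool(None)` is False.

False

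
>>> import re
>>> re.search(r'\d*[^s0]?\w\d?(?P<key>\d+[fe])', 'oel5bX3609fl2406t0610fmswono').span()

(3, 11)

The pattern matches zero or more of a digit, then optionally any character except [s0], then a word character; then optionally a digit; then one or more of a digit, then one of [fe] (captured as 'key').
`re.search` scans for the first position where the pattern succeeds.
The match spans [3:11] → '5bX3609f'.
Captured: group 1 = '609f'.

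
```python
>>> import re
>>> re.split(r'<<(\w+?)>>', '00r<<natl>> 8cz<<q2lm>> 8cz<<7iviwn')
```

['00r', 'natl', ' 8cz', 'q2lm', ' 8cz<<7iviwn']

Because the pattern has a capturing group, `split` also inserts each captured text between the pieces.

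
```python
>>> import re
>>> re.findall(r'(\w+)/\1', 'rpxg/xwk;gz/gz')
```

After group 1 captures some text, `\1` only succeeds where that same text appears again.
Matches: at [9:14] match 'gz/gz', group 1 = 'gz'.
`findall` collects group 1 from the one match (1 total).

['gz']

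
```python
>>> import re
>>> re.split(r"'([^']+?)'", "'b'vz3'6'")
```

['', 'b', 'vz3', '6', '']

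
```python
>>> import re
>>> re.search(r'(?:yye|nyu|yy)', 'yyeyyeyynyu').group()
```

'yye'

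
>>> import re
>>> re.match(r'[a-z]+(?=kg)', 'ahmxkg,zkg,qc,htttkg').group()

`re.match` only tries the pattern at the start of the string.
The match spans [0:4] → 'ahmx'.

'ahmx'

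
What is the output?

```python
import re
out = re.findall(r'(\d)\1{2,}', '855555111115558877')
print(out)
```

After group 1 captures some text, `\1` only succeeds where that same text appears again.
With a single group, `findall` returns only what that group captured — 3 items.

['5', '1', '5']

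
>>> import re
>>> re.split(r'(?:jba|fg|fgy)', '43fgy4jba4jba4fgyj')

['43', 'y4', '4', '4', 'yj']

`|` is ordered: at each position the engine commits to the first alternative that works.
Matches to split on: at [2:4] → 'fg'; at [6:9] → 'jba'; at [10:13] → 'jba'; at [14:16] → 'fg'.
The string is cut at each match, leaving 5 pieces.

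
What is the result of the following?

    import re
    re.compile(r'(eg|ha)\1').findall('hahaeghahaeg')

After group 1 captures some text, `\1` only succeeds where that same text appears again.
Scanning left to right: at [0:4] match 'haha', group 1 = 'ha'; at [6:10] match 'haha', group 1 = 'ha'.
With a single group, `findall` returns only what that group captured — 2 items.

['ha', 'ha']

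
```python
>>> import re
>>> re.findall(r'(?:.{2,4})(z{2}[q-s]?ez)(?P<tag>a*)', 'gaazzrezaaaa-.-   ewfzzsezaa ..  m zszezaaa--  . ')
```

This matches 2 to 4 of any character (non-capturing group); then exactly 2 of a literal 'z', then optionally a character in [q-s], then the literal 'ez' (captured); then zero or more of a literal 'a' (captured as 'tag').
Scanning left to right: at [0:12] match 'gaazzrezaaaa', groups = ('zzrez', 'aaaa'); at [17:28] match ' ewfzzsezaa', groups = ('zzsez', 'aa').
`findall` packs the 2 group values into a tuple for every match.

[('zzrez', 'aaaa'), ('zzsez', 'aa')]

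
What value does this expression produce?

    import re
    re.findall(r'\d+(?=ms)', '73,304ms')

['304']

The positive lookaround only admits positions where the adjacent text matches; those characters stay outside the span.
Walking the string: at [3:6] → '304'.
With no groups in the pattern, `findall` gives back each whole match — 1 here.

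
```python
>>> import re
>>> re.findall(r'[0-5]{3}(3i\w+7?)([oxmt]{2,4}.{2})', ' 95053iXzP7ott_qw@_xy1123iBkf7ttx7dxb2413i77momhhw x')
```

This matches exactly 3 of a character in [0-5]; then the literal '3i', then one or more of a word character, then optionally the literal '7' (captured); then 2 to 4 of one of [oxmt], then exactly 2 of any character (captured).
Matches: at [2:16] match '5053iXzP7ott_q', groups = ('3iXzP7o', 'tt_q'); at [21:49] match '1123iBkf7ttx7dxb2413i77momhh', groups = ('3iBkf7ttx7dxb2413i77m', 'omhh').
2 groups means each result is a tuple of 2 captured strings — 2 here.

[('3iXzP7o', 'tt_q'), ('3iBkf7ttx7dxb2413i77m', 'omhh')]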